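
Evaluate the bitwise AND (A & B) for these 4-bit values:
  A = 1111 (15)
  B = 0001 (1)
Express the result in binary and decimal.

Apply & to each column (1 only where both bits are 1):
  1111
& 0001
------
  0001

Answer: 0001 (1)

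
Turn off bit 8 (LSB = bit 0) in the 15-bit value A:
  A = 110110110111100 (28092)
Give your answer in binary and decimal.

Mask = ~(1 << 8) = 111111011111111
Bit 8 of A is 1, so AND-ing with the mask clears it to 0.
  110110110111100
& 111111011111111
-----------------
  110110010111100

Answer: 110110010111100 (27836)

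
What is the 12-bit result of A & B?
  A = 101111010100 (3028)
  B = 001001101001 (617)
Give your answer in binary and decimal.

Apply & to each column (1 only where both bits are 1):
  101111010100
& 001001101001
--------------
  001001000000

Answer: 001001000000 (576)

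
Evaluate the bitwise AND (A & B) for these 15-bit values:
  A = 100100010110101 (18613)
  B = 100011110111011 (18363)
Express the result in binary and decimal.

Apply & to each column (1 only where both bits are 1):
  100100010110101
& 100011110111011
-----------------
  100000010110001

Answer: 100000010110001 (16561)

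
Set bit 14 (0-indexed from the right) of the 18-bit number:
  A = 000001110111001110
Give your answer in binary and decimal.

Mask = 1 << 14 = 000100000000000000
Bit 14 of A is 0, so OR-ing with the mask flips it to 1.
  000001110111001110
| 000100000000000000
--------------------
  000101110111001110

Answer: 000101110111001110 (24014)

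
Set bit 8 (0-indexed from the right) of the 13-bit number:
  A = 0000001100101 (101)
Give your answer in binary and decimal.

Mask = 1 << 8 = 0000100000000
Bit 8 of A is 0, so OR-ing with the mask flips it to 1.
  0000001100101
| 0000100000000
---------------
  0000101100101

Answer: 0000101100101 (357)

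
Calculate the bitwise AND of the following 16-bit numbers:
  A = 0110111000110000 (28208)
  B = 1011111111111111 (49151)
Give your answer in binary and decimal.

Apply & to each column (1 only where both bits are 1):
  0110111000110000
& 1011111111111111
------------------
  0010111000110000

Answer: 0010111000110000 (11824)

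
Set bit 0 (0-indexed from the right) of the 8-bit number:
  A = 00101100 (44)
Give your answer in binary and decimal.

Mask = 1 << 0 = 00000001
Bit 0 of A is 0, so OR-ing with the mask flips it to 1.
  00101100
| 00000001
----------
  00101101

Answer: 00101101 (45)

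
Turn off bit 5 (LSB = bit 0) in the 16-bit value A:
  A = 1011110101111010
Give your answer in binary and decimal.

Mask = ~(1 << 5) = 1111111111011111
Bit 5 of A is 1, so AND-ing with the mask clears it to 0.
  1011110101111010
& 1111111111011111
------------------
  1011110101011010

Answer: 1011110101011010 (48474)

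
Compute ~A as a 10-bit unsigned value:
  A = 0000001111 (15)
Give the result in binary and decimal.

Flip each bit (0->1, 1->0):
  0000001111
  1111110000

Answer: 1111110000 (1008)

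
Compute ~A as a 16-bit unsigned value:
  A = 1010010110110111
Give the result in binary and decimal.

Flip each bit (0->1, 1->0):
  1010010110110111
  0101101001001000

Answer: 0101101001001000 (23112)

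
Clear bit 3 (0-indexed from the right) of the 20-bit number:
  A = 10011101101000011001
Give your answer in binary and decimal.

Mask = ~(1 << 3) = 11111111111111110111
Bit 3 of A is 1, so AND-ing with the mask clears it to 0.
  10011101101000011001
& 11111111111111110111
----------------------
  10011101101000010001

Answer: 10011101101000010001 (645649)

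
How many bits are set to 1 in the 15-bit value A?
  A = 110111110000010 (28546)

110111110000010
1-bits at positions (from bit 0 = LSB): 1, 7, 8, 9, 10, 11, 13, 14
Count = 8

Answer: 8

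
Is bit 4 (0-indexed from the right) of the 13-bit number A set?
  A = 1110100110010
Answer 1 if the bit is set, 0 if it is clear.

Bit 4 is the 5th from the right.
  1110100110010
          ^
That bit is 1.

Answer: 1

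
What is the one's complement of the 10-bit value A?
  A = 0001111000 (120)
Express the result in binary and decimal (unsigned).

Flip each bit (0->1, 1->0):
  0001111000
  1110000111

Answer: 1110000111 (903)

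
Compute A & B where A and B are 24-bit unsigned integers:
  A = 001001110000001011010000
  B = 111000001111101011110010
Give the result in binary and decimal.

Apply & to each column (1 only where both bits are 1):
  001001110000001011010000
& 111000001111101011110010
--------------------------
  001000000000001011010000

Answer: 001000000000001011010000 (2097872)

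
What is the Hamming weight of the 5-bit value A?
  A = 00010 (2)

00010
1-bits at positions (from bit 0 = LSB): 1
Count = 1

Answer: 1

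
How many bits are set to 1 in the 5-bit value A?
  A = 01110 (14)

01110
1-bits at positions (from bit 0 = LSB): 1, 2, 3
Count = 3

Answer: 3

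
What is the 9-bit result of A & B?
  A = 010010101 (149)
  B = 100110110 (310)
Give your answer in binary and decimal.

Apply & to each column (1 only where both bits are 1):
  010010101
& 100110110
-----------
  000010100

Answer: 000010100 (20)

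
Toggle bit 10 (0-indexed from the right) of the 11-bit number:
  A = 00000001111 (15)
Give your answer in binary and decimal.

Mask = 1 << 10 = 10000000000
Bit 10 of A is 0; XOR with the mask flips it to 1.
  00000001111
^ 10000000000
-------------
  10000001111

Answer: 10000001111 (1039)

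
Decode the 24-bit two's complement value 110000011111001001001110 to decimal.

MSB is 1, so the value is negative. Find the magnitude:
1. Invert bits:  001111100000110110110001
2. Add 1:        001111100000110110110010  = 4066738
3. Apply sign:   -4066738

Answer: -4066738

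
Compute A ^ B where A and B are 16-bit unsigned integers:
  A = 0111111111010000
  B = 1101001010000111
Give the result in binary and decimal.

Apply ^ to each column (1 where bits differ):
  0111111111010000
^ 1101001010000111
------------------
  1010110101010111

Answer: 1010110101010111 (44375)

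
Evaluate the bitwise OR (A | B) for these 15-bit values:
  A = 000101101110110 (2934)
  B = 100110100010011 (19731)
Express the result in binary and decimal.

Apply | to each column (1 where either bit is 1):
  000101101110110
| 100110100010011
-----------------
  100111101110111

Answer: 100111101110111 (20343)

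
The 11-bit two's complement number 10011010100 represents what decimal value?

MSB is 1, so the value is negative. Find the magnitude:
1. Invert bits:  01100101011
2. Add 1:        01100101100  = 812
3. Apply sign:   -812

Answer: -812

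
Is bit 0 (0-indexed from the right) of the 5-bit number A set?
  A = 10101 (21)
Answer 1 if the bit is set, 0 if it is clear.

Bit 0 is the 1st from the right.
  10101
      ^
That bit is 1.

Answer: 1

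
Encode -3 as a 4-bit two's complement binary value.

1. Binary of +3:  0011
2. Invert bits:     1100
3. Add 1:           1101

Answer: 1101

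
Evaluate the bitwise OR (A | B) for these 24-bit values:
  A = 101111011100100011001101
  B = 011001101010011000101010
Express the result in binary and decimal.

Apply | to each column (1 where either bit is 1):
  101111011100100011001101
| 011001101010011000101010
--------------------------
  111111111110111011101111

Answer: 111111111110111011101111 (16772847)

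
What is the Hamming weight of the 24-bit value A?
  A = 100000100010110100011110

100000100010110100011110
1-bits at positions (from bit 0 = LSB): 1, 2, 3, 4, 8, 10, 11, 13, 17, 23
Count = 10

Answer: 10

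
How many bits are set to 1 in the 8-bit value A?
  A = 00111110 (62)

00111110
1-bits at positions (from bit 0 = LSB): 1, 2, 3, 4, 5
Count = 5

Answer: 5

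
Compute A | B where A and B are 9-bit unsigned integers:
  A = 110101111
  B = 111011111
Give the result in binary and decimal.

Apply | to each column (1 where either bit is 1):
  110101111
| 111011111
-----------
  111111111

Answer: 111111111 (511)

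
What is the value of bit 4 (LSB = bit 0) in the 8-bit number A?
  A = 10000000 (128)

Bit 4 is the 5th from the right.
  10000000
     ^
That bit is 0.

Answer: 0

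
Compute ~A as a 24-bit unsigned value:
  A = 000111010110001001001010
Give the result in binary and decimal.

Flip each bit (0->1, 1->0):
  000111010110001001001010
  111000101001110110110101

Answer: 111000101001110110110101 (14851509)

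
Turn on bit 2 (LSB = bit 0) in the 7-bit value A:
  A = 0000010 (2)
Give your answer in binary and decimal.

Mask = 1 << 2 = 0000100
Bit 2 of A is 0, so OR-ing with the mask flips it to 1.
  0000010
| 0000100
---------
  0000110

Answer: 0000110 (6)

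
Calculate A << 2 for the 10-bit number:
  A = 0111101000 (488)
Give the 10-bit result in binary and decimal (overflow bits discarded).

Shift left by 2: drop the top 2 bit(s), append 2 zero(s) on the right.
  0111101000  ->  discard [01], keep [11101000], append 00
= 1110100000

Answer: 1110100000 (928)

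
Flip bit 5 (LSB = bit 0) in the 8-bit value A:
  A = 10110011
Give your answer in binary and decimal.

Mask = 1 << 5 = 00100000
Bit 5 of A is 1; XOR with the mask flips it to 0.
  10110011
^ 00100000
----------
  10010011

Answer: 10010011 (147)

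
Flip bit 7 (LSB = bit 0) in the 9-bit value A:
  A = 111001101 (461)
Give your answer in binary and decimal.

Mask = 1 << 7 = 010000000
Bit 7 of A is 1; XOR with the mask flips it to 0.
  111001101
^ 010000000
-----------
  101001101

Answer: 101001101 (333)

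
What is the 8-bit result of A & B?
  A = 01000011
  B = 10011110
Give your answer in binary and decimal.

Apply & to each column (1 only where both bits are 1):
  01000011
& 10011110
----------
  00000010

Answer: 00000010 (2)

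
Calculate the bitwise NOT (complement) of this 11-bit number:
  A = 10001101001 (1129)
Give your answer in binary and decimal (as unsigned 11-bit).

Flip each bit (0->1, 1->0):
  10001101001
  01110010110

Answer: 01110010110 (918)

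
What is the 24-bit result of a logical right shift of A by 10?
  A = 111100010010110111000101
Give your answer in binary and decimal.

Logical shift right by 10: drop the bottom 10 bit(s), prepend 10 zero(s) on the left.
  111100010010110111000101  ->  keep [11110001001011], discard [0111000101], prepend 0000000000
= 000000000011110001001011

Answer: 000000000011110001001011 (15435)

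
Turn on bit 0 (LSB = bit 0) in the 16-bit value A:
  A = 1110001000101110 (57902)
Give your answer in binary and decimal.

Mask = 1 << 0 = 0000000000000001
Bit 0 of A is 0, so OR-ing with the mask flips it to 1.
  1110001000101110
| 0000000000000001
------------------
  1110001000101111

Answer: 1110001000101111 (57903)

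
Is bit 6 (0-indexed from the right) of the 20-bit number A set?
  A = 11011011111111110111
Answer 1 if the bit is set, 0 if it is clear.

Bit 6 is the 7th from the right.
  11011011111111110111
               ^
That bit is 1.

Answer: 1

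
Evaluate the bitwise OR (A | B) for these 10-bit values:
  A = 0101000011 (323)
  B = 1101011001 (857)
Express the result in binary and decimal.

Apply | to each column (1 where either bit is 1):
  0101000011
| 1101011001
------------
  1101011011

Answer: 1101011011 (859)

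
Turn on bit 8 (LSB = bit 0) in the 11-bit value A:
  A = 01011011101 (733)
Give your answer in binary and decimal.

Mask = 1 << 8 = 00100000000
Bit 8 of A is 0, so OR-ing with the mask flips it to 1.
  01011011101
| 00100000000
-------------
  01111011101

Answer: 01111011101 (989)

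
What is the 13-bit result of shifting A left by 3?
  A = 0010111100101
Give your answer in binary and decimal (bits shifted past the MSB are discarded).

Shift left by 3: drop the top 3 bit(s), append 3 zero(s) on the right.
  0010111100101  ->  discard [001], keep [0111100101], append 000
= 0111100101000

Answer: 0111100101000 (3880)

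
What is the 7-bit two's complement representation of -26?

1. Binary of +26:  0011010
2. Invert bits:     1100101
3. Add 1:           1100110

Answer: 1100110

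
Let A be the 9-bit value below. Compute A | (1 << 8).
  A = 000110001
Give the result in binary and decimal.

Mask = 1 << 8 = 100000000
Bit 8 of A is 0, so OR-ing with the mask flips it to 1.
  000110001
| 100000000
-----------
  100110001

Answer: 100110001 (305)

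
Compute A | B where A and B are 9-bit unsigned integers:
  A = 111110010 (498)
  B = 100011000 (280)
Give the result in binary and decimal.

Apply | to each column (1 where either bit is 1):
  111110010
| 100011000
-----------
  111111010

Answer: 111111010 (506)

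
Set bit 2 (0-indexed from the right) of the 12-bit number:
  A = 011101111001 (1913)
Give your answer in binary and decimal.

Mask = 1 << 2 = 000000000100
Bit 2 of A is 0, so OR-ing with the mask flips it to 1.
  011101111001
| 000000000100
--------------
  011101111101

Answer: 011101111101 (1917)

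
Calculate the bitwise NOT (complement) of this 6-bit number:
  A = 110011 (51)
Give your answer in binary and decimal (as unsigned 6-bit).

Flip each bit (0->1, 1->0):
  110011
  001100

Answer: 001100 (12)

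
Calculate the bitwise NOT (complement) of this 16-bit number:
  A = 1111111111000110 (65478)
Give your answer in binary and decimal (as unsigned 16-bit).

Flip each bit (0->1, 1->0):
  1111111111000110
  0000000000111001

Answer: 0000000000111001 (57)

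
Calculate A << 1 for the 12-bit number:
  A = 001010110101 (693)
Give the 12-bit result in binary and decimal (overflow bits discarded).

Shift left by 1: drop the top 1 bit(s), append 1 zero(s) on the right.
  001010110101  ->  discard [0], keep [01010110101], append 0
= 010101101010

Answer: 010101101010 (1386)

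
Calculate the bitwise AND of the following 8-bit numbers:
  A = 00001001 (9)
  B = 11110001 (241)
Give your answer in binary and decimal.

Apply & to each column (1 only where both bits are 1):
  00001001
& 11110001
----------
  00000001

Answer: 00000001 (1)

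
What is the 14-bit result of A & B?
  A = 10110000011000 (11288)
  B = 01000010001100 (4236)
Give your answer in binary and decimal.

Apply & to each column (1 only where both bits are 1):
  10110000011000
& 01000010001100
----------------
  00000000001000

Answer: 00000000001000 (8)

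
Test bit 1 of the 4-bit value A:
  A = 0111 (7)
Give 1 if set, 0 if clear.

Bit 1 is the 2nd from the right.
  0111
    ^
That bit is 1.

Answer: 1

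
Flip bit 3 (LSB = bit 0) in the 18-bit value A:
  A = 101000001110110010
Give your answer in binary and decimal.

Mask = 1 << 3 = 000000000000001000
Bit 3 of A is 0; XOR with the mask flips it to 1.
  101000001110110010
^ 000000000000001000
--------------------
  101000001110111010

Answer: 101000001110111010 (164794)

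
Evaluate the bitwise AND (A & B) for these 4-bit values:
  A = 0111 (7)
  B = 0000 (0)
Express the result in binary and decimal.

Apply & to each column (1 only where both bits are 1):
  0111
& 0000
------
  0000

Answer: 0000 (0)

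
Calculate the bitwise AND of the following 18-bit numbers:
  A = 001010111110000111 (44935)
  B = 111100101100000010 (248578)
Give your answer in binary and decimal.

Apply & to each column (1 only where both bits are 1):
  001010111110000111
& 111100101100000010
--------------------
  001000101100000010

Answer: 001000101100000010 (35586)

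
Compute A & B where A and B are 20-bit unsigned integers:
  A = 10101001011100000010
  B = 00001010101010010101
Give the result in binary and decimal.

Apply & to each column (1 only where both bits are 1):
  10101001011100000010
& 00001010101010010101
----------------------
  00001000001000000000

Answer: 00001000001000000000 (33280)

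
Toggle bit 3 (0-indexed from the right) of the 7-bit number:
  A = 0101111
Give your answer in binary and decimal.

Mask = 1 << 3 = 0001000
Bit 3 of A is 1; XOR with the mask flips it to 0.
  0101111
^ 0001000
---------
  0100111

Answer: 0100111 (39)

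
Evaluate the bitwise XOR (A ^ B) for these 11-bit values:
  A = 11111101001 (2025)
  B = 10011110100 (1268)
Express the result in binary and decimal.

Apply ^ to each column (1 where bits differ):
  11111101001
^ 10011110100
-------------
  01100011101

Answer: 01100011101 (797)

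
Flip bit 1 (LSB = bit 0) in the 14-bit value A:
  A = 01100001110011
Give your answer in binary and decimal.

Mask = 1 << 1 = 00000000000010
Bit 1 of A is 1; XOR with the mask flips it to 0.
  01100001110011
^ 00000000000010
----------------
  01100001110001

Answer: 01100001110001 (6257)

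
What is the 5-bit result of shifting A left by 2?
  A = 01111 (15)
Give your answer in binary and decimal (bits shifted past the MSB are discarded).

Shift left by 2: drop the top 2 bit(s), append 2 zero(s) on the right.
  01111  ->  discard [01], keep [111], append 00
= 11100

Answer: 11100 (28)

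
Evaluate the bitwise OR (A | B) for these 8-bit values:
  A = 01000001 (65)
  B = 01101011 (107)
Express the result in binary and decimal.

Apply | to each column (1 where either bit is 1):
  01000001
| 01101011
----------
  01101011

Answer: 01101011 (107)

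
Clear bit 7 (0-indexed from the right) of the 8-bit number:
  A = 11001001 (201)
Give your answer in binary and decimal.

Mask = ~(1 << 7) = 01111111
Bit 7 of A is 1, so AND-ing with the mask clears it to 0.
  11001001
& 01111111
----------
  01001001

Answer: 01001001 (73)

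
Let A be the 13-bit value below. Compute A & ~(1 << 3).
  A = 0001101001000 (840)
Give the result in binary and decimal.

Mask = ~(1 << 3) = 1111111110111
Bit 3 of A is 1, so AND-ing with the mask clears it to 0.
  0001101001000
& 1111111110111
---------------
  0001101000000

Answer: 0001101000000 (832)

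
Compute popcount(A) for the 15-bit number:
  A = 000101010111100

000101010111100
1-bits at positions (from bit 0 = LSB): 2, 3, 4, 5, 7, 9, 11
Count = 7

Answer: 7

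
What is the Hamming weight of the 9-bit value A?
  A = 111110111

111110111
1-bits at positions (from bit 0 = LSB): 0, 1, 2, 4, 5, 6, 7, 8
Count = 8

Answer: 8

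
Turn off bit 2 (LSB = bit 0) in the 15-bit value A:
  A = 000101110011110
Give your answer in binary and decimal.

Mask = ~(1 << 2) = 111111111111011
Bit 2 of A is 1, so AND-ing with the mask clears it to 0.
  000101110011110
& 111111111111011
-----------------
  000101110011010

Answer: 000101110011010 (2970)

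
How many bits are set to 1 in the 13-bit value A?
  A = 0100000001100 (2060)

0100000001100
1-bits at positions (from bit 0 = LSB): 2, 3, 11
Count = 3

Answer: 3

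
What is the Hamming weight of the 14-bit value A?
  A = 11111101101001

11111101101001
1-bits at positions (from bit 0 = LSB): 0, 3, 5, 6, 8, 9, 10, 11, 12, 13
Count = 10

Answer: 10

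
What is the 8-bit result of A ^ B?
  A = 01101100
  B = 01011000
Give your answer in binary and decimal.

Apply ^ to each column (1 where bits differ):
  01101100
^ 01011000
----------
  00110100

Answer: 00110100 (52)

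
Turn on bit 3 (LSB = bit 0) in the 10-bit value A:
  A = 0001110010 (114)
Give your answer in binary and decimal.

Mask = 1 << 3 = 0000001000
Bit 3 of A is 0, so OR-ing with the mask flips it to 1.
  0001110010
| 0000001000
------------
  0001111010

Answer: 0001111010 (122)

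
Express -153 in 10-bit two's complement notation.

1. Binary of +153:  0010011001
2. Invert bits:     1101100110
3. Add 1:           1101100111

Answer: 1101100111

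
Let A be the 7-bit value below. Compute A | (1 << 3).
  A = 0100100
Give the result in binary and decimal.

Mask = 1 << 3 = 0001000
Bit 3 of A is 0, so OR-ing with the mask flips it to 1.
  0100100
| 0001000
---------
  0101100

Answer: 0101100 (44)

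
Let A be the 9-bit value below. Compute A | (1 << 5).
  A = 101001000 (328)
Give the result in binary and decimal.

Mask = 1 << 5 = 000100000
Bit 5 of A is 0, so OR-ing with the mask flips it to 1.
  101001000
| 000100000
-----------
  101101000

Answer: 101101000 (360)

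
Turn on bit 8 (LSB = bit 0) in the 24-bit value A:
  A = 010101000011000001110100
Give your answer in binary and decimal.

Mask = 1 << 8 = 000000000000000100000000
Bit 8 of A is 0, so OR-ing with the mask flips it to 1.
  010101000011000001110100
| 000000000000000100000000
--------------------------
  010101000011000101110100

Answer: 010101000011000101110100 (5517684)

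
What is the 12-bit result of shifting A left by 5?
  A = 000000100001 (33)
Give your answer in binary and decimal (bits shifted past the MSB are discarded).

Shift left by 5: drop the top 5 bit(s), append 5 zero(s) on the right.
  000000100001  ->  discard [00000], keep [0100001], append 00000
= 010000100000

Answer: 010000100000 (1056)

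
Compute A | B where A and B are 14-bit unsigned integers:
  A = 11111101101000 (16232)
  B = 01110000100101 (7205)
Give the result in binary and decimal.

Apply | to each column (1 where either bit is 1):
  11111101101000
| 01110000100101
----------------
  11111101101101

Answer: 11111101101101 (16237)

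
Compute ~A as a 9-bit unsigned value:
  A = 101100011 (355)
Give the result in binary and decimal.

Flip each bit (0->1, 1->0):
  101100011
  010011100

Answer: 010011100 (156)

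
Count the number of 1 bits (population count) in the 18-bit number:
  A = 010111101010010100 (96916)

010111101010010100
1-bits at positions (from bit 0 = LSB): 2, 4, 7, 9, 11, 12, 13, 14, 16
Count = 9

Answer: 9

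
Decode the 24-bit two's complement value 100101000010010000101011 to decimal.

MSB is 1, so the value is negative. Find the magnitude:
1. Invert bits:  011010111101101111010100
2. Add 1:        011010111101101111010101  = 7068629
3. Apply sign:   -7068629

Answer: -7068629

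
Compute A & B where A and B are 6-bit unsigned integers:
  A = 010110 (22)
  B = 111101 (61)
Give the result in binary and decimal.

Apply & to each column (1 only where both bits are 1):
  010110
& 111101
--------
  010100

Answer: 010100 (20)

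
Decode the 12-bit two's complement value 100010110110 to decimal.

MSB is 1, so the value is negative. Find the magnitude:
1. Invert bits:  011101001001
2. Add 1:        011101001010  = 1866
3. Apply sign:   -1866

Answer: -1866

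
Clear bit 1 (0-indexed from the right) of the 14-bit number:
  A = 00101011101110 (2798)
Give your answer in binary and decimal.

Mask = ~(1 << 1) = 11111111111101
Bit 1 of A is 1, so AND-ing with the mask clears it to 0.
  00101011101110
& 11111111111101
----------------
  00101011101100

Answer: 00101011101100 (2796)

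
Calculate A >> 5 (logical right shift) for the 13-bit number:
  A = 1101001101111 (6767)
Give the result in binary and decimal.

Logical shift right by 5: drop the bottom 5 bit(s), prepend 5 zero(s) on the left.
  1101001101111  ->  keep [11010011], discard [01111], prepend 00000
= 0000011010011

Answer: 0000011010011 (211)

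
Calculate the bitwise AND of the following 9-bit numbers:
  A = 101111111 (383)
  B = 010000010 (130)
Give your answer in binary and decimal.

Apply & to each column (1 only where both bits are 1):
  101111111
& 010000010
-----------
  000000010

Answer: 000000010 (2)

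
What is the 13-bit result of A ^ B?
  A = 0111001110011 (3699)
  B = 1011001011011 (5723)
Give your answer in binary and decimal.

Apply ^ to each column (1 where bits differ):
  0111001110011
^ 1011001011011
---------------
  1100000101000

Answer: 1100000101000 (6184)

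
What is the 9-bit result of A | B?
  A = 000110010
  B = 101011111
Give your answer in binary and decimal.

Apply | to each column (1 where either bit is 1):
  000110010
| 101011111
-----------
  101111111

Answer: 101111111 (383)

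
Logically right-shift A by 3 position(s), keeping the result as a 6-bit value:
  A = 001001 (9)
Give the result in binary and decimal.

Logical shift right by 3: drop the bottom 3 bit(s), prepend 3 zero(s) on the left.
  001001  ->  keep [001], discard [001], prepend 000
= 000001

Answer: 000001 (1)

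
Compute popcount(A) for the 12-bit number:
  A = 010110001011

010110001011
1-bits at positions (from bit 0 = LSB): 0, 1, 3, 7, 8, 10
Count = 6

Answer: 6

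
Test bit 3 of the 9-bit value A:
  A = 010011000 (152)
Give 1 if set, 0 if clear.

Bit 3 is the 4th from the right.
  010011000
       ^
That bit is 1.

Answer: 1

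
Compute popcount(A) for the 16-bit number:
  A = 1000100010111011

1000100010111011
1-bits at positions (from bit 0 = LSB): 0, 1, 3, 4, 5, 7, 11, 15
Count = 8

Answer: 8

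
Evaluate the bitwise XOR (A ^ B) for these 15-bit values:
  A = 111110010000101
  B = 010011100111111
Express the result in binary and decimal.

Apply ^ to each column (1 where bits differ):
  111110010000101
^ 010011100111111
-----------------
  101101110111010

Answer: 101101110111010 (23482)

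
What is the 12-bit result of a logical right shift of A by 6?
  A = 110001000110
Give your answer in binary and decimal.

Logical shift right by 6: drop the bottom 6 bit(s), prepend 6 zero(s) on the left.
  110001000110  ->  keep [110001], discard [000110], prepend 000000
= 000000110001

Answer: 000000110001 (49)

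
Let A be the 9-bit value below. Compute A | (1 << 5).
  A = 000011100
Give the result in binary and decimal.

Mask = 1 << 5 = 000100000
Bit 5 of A is 0, so OR-ing with the mask flips it to 1.
  000011100
| 000100000
-----------
  000111100

Answer: 000111100 (60)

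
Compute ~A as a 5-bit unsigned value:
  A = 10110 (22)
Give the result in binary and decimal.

Flip each bit (0->1, 1->0):
  10110
  01001

Answer: 01001 (9)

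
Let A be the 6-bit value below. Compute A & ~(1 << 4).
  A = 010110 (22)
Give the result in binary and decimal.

Mask = ~(1 << 4) = 101111
Bit 4 of A is 1, so AND-ing with the mask clears it to 0.
  010110
& 101111
--------
  000110

Answer: 000110 (6)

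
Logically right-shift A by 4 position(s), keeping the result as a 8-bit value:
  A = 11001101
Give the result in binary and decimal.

Logical shift right by 4: drop the bottom 4 bit(s), prepend 4 zero(s) on the left.
  11001101  ->  keep [1100], discard [1101], prepend 0000
= 00001100

Answer: 00001100 (12)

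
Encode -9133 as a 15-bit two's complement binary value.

1. Binary of +9133:  010001110101101
2. Invert bits:     101110001010010
3. Add 1:           101110001010011

Answer: 101110001010011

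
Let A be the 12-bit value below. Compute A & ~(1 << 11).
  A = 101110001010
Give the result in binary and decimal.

Mask = ~(1 << 11) = 011111111111
Bit 11 of A is 1, so AND-ing with the mask clears it to 0.
  101110001010
& 011111111111
--------------
  001110001010

Answer: 001110001010 (906)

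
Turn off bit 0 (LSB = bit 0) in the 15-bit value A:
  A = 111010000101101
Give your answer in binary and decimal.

Mask = ~(1 << 0) = 111111111111110
Bit 0 of A is 1, so AND-ing with the mask clears it to 0.
  111010000101101
& 111111111111110
-----------------
  111010000101100

Answer: 111010000101100 (29740)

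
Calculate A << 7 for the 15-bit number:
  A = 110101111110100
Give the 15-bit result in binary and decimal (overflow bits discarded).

Shift left by 7: drop the top 7 bit(s), append 7 zero(s) on the right.
  110101111110100  ->  discard [1101011], keep [11110100], append 0000000
= 111101000000000

Answer: 111101000000000 (31232)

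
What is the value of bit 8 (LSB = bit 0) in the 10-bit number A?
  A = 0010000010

Bit 8 is the 9th from the right.
  0010000010
   ^
That bit is 0.

Answer: 0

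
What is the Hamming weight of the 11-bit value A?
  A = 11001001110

11001001110
1-bits at positions (from bit 0 = LSB): 1, 2, 3, 6, 9, 10
Count = 6

Answer: 6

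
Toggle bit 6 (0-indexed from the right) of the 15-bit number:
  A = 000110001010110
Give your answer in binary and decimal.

Mask = 1 << 6 = 000000001000000
Bit 6 of A is 1; XOR with the mask flips it to 0.
  000110001010110
^ 000000001000000
-----------------
  000110000010110

Answer: 000110000010110 (3094)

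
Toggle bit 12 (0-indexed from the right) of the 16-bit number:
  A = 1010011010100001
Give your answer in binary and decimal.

Mask = 1 << 12 = 0001000000000000
Bit 12 of A is 0; XOR with the mask flips it to 1.
  1010011010100001
^ 0001000000000000
------------------
  1011011010100001

Answer: 1011011010100001 (46753)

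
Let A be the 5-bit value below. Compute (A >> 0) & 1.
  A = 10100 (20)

Bit 0 is the 1st from the right.
  10100
      ^
That bit is 0.

Answer: 0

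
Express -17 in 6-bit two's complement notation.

1. Binary of +17:  010001
2. Invert bits:     101110
3. Add 1:           101111

Answer: 101111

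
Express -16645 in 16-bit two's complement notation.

1. Binary of +16645:  0100000100000101
2. Invert bits:     1011111011111010
3. Add 1:           1011111011111011

Answer: 1011111011111011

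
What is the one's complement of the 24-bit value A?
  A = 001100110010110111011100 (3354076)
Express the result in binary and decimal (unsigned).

Flip each bit (0->1, 1->0):
  001100110010110111011100
  110011001101001000100011

Answer: 110011001101001000100011 (13423139)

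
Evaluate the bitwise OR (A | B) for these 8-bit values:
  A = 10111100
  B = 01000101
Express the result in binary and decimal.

Apply | to each column (1 where either bit is 1):
  10111100
| 01000101
----------
  11111101

Answer: 11111101 (253)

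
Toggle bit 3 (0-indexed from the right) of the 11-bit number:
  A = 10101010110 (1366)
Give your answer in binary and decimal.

Mask = 1 << 3 = 00000001000
Bit 3 of A is 0; XOR with the mask flips it to 1.
  10101010110
^ 00000001000
-------------
  10101011110

Answer: 10101011110 (1374)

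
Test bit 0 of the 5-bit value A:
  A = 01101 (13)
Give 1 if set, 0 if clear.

Bit 0 is the 1st from the right.
  01101
      ^
That bit is 1.

Answer: 1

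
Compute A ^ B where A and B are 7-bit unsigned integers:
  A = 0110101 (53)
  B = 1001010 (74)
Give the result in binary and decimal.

Apply ^ to each column (1 where bits differ):
  0110101
^ 1001010
---------
  1111111

Answer: 1111111 (127)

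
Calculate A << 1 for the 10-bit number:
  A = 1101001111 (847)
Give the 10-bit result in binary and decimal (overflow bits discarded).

Shift left by 1: drop the top 1 bit(s), append 1 zero(s) on the right.
  1101001111  ->  discard [1], keep [101001111], append 0
= 1010011110

Answer: 1010011110 (670)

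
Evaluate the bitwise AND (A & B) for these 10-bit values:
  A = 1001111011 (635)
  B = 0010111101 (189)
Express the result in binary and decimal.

Apply & to each column (1 only where both bits are 1):
  1001111011
& 0010111101
------------
  0000111001

Answer: 0000111001 (57)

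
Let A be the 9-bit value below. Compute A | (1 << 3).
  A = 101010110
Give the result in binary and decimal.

Mask = 1 << 3 = 000001000
Bit 3 of A is 0, so OR-ing with the mask flips it to 1.
  101010110
| 000001000
-----------
  101011110

Answer: 101011110 (350)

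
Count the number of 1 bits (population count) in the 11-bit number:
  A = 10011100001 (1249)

10011100001
1-bits at positions (from bit 0 = LSB): 0, 5, 6, 7, 10
Count = 5

Answer: 5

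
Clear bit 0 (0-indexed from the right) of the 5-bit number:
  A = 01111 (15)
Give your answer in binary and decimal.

Mask = ~(1 << 0) = 11110
Bit 0 of A is 1, so AND-ing with the mask clears it to 0.
  01111
& 11110
-------
  01110

Answer: 01110 (14)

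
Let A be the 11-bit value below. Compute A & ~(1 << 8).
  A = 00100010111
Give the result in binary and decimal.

Mask = ~(1 << 8) = 11011111111
Bit 8 of A is 1, so AND-ing with the mask clears it to 0.
  00100010111
& 11011111111
-------------
  00000010111

Answer: 00000010111 (23)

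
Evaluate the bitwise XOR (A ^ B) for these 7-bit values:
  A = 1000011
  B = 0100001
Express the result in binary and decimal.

Apply ^ to each column (1 where bits differ):
  1000011
^ 0100001
---------
  1100010

Answer: 1100010 (98)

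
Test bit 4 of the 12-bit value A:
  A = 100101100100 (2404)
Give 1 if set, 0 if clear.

Bit 4 is the 5th from the right.
  100101100100
         ^
That bit is 0.

Answer: 0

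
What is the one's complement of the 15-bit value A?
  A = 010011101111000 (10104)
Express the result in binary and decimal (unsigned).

Flip each bit (0->1, 1->0):
  010011101111000
  101100010000111

Answer: 101100010000111 (22663)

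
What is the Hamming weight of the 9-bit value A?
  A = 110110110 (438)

110110110
1-bits at positions (from bit 0 = LSB): 1, 2, 4, 5, 7, 8
Count = 6

Answer: 6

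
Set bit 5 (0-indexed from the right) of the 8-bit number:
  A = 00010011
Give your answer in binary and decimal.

Mask = 1 << 5 = 00100000
Bit 5 of A is 0, so OR-ing with the mask flips it to 1.
  00010011
| 00100000
----------
  00110011

Answer: 00110011 (51)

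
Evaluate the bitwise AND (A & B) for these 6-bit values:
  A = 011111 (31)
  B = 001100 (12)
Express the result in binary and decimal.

Apply & to each column (1 only where both bits are 1):
  011111
& 001100
--------
  001100

Answer: 001100 (12)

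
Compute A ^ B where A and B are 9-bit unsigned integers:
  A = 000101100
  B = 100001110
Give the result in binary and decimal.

Apply ^ to each column (1 where bits differ):
  000101100
^ 100001110
-----------
  100100010

Answer: 100100010 (290)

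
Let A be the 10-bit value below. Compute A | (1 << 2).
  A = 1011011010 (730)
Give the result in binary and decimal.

Mask = 1 << 2 = 0000000100
Bit 2 of A is 0, so OR-ing with the mask flips it to 1.
  1011011010
| 0000000100
------------
  1011011110

Answer: 1011011110 (734)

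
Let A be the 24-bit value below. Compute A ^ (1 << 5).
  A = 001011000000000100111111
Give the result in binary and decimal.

Mask = 1 << 5 = 000000000000000000100000
Bit 5 of A is 1; XOR with the mask flips it to 0.
  001011000000000100111111
^ 000000000000000000100000
--------------------------
  001011000000000100011111

Answer: 001011000000000100011111 (2883871)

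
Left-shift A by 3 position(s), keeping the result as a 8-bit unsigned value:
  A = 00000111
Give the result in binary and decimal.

Shift left by 3: drop the top 3 bit(s), append 3 zero(s) on the right.
  00000111  ->  discard [000], keep [00111], append 000
= 00111000

Answer: 00111000 (56)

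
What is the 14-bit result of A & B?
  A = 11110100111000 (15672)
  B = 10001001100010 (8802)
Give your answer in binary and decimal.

Apply & to each column (1 only where both bits are 1):
  11110100111000
& 10001001100010
----------------
  10000000100000

Answer: 10000000100000 (8224)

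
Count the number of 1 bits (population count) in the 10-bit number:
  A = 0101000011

0101000011
1-bits at positions (from bit 0 = LSB): 0, 1, 6, 8
Count = 4

Answer: 4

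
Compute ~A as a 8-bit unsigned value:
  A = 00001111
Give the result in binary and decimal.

Flip each bit (0->1, 1->0):
  00001111
  11110000

Answer: 11110000 (240)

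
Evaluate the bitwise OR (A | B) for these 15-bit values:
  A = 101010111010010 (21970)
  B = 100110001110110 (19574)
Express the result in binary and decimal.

Apply | to each column (1 where either bit is 1):
  101010111010010
| 100110001110110
-----------------
  101110111110110

Answer: 101110111110110 (24054)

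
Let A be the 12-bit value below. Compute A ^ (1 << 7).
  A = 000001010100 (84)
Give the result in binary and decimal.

Mask = 1 << 7 = 000010000000
Bit 7 of A is 0; XOR with the mask flips it to 1.
  000001010100
^ 000010000000
--------------
  000011010100

Answer: 000011010100 (212)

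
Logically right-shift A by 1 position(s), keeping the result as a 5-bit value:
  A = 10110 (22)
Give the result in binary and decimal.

Logical shift right by 1: drop the bottom 1 bit(s), prepend 1 zero(s) on the left.
  10110  ->  keep [1011], discard [0], prepend 0
= 01011

Answer: 01011 (11)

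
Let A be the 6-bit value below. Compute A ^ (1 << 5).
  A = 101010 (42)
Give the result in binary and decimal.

Mask = 1 << 5 = 100000
Bit 5 of A is 1; XOR with the mask flips it to 0.
  101010
^ 100000
--------
  001010

Answer: 001010 (10)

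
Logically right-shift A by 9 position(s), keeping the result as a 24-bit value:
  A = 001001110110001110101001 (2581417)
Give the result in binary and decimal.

Logical shift right by 9: drop the bottom 9 bit(s), prepend 9 zero(s) on the left.
  001001110110001110101001  ->  keep [001001110110001], discard [110101001], prepend 000000000
= 000000000001001110110001

Answer: 000000000001001110110001 (5041)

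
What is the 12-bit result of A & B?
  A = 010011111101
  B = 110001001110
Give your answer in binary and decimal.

Apply & to each column (1 only where both bits are 1):
  010011111101
& 110001001110
--------------
  010001001100

Answer: 010001001100 (1100)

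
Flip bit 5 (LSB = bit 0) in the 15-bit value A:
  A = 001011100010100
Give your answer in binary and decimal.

Mask = 1 << 5 = 000000000100000
Bit 5 of A is 0; XOR with the mask flips it to 1.
  001011100010100
^ 000000000100000
-----------------
  001011100110100

Answer: 001011100110100 (5940)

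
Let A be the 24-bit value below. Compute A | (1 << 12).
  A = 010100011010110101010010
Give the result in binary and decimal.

Mask = 1 << 12 = 000000000001000000000000
Bit 12 of A is 0, so OR-ing with the mask flips it to 1.
  010100011010110101010010
| 000000000001000000000000
--------------------------
  010100011011110101010010

Answer: 010100011011110101010010 (5356882)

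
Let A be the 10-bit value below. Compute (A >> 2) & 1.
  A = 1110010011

Bit 2 is the 3rd from the right.
  1110010011
         ^
That bit is 0.

Answer: 0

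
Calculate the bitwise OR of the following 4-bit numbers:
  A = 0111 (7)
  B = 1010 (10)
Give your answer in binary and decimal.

Apply | to each column (1 where either bit is 1):
  0111
| 1010
------
  1111

Answer: 1111 (15)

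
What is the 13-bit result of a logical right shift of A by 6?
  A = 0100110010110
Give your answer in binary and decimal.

Logical shift right by 6: drop the bottom 6 bit(s), prepend 6 zero(s) on the left.
  0100110010110  ->  keep [0100110], discard [010110], prepend 000000
= 0000000100110

Answer: 0000000100110 (38)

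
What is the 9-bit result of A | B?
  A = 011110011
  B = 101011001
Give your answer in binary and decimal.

Apply | to each column (1 where either bit is 1):
  011110011
| 101011001
-----------
  111111011

Answer: 111111011 (507)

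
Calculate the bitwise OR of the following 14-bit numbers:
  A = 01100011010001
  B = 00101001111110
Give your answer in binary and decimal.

Apply | to each column (1 where either bit is 1):
  01100011010001
| 00101001111110
----------------
  01101011111111

Answer: 01101011111111 (6911)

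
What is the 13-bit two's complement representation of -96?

1. Binary of +96:  0000001100000
2. Invert bits:     1111110011111
3. Add 1:           1111110100000

Answer: 1111110100000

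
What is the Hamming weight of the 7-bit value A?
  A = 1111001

1111001
1-bits at positions (from bit 0 = LSB): 0, 3, 4, 5, 6
Count = 5

Answer: 5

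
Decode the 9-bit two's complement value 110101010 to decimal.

MSB is 1, so the value is negative. Find the magnitude:
1. Invert bits:  001010101
2. Add 1:        001010110  = 86
3. Apply sign:   -86

Answer: -86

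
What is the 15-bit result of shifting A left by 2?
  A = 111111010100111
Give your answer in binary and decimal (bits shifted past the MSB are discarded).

Shift left by 2: drop the top 2 bit(s), append 2 zero(s) on the right.
  111111010100111  ->  discard [11], keep [1111010100111], append 00
= 111101010011100

Answer: 111101010011100 (31388)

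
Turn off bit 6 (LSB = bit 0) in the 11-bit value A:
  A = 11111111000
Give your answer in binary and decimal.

Mask = ~(1 << 6) = 11110111111
Bit 6 of A is 1, so AND-ing with the mask clears it to 0.
  11111111000
& 11110111111
-------------
  11110111000

Answer: 11110111000 (1976)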